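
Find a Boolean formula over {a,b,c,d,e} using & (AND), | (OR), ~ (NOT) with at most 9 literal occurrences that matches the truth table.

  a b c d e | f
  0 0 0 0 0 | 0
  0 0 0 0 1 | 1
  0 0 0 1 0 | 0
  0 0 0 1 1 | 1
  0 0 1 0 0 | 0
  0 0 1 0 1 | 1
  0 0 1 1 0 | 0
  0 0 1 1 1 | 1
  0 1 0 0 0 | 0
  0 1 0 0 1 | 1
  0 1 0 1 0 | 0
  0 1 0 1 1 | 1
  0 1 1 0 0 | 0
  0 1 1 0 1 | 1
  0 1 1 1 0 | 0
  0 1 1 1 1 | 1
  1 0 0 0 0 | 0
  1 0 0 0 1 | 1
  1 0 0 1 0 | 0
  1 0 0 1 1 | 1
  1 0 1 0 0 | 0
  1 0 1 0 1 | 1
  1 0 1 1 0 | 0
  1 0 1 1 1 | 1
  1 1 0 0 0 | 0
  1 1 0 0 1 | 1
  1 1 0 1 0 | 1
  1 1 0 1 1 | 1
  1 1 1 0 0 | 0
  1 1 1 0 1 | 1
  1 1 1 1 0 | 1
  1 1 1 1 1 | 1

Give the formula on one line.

  ~e = 10101010101010101010101010101010
  (d | ~e) = 10111011101110111011101110111011
  ((d | ~e) & b) = 00000000101110110000000010111011
  (d & ((d | ~e) & b)) = 00000000001100110000000000110011
  ((d & ((d | ~e) & b)) & a) = 00000000000000000000000000110011
  (((d & ((d | ~e) & b)) & a) | e) = 01010101010101010101010101110111

(((d & ((d | ~e) & b)) & a) | e)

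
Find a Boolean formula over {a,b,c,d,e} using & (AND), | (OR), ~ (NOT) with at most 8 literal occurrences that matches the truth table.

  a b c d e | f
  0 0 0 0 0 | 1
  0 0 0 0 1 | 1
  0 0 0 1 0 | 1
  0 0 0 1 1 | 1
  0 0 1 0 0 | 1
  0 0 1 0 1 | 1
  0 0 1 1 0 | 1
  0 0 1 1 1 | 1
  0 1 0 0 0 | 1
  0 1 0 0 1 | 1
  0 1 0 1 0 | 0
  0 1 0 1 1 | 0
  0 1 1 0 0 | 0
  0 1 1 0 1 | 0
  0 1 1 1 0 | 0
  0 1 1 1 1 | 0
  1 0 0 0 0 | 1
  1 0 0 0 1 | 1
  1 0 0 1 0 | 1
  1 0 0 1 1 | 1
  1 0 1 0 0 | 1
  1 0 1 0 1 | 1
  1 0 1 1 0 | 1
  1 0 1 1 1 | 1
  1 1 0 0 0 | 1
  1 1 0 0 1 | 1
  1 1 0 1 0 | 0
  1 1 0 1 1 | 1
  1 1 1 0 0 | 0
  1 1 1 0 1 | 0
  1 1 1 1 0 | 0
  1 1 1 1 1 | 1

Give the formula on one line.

((b & (((e & (a & d)) & b) | (~d & ~c))) | ~b)

  (a & d) = 00000000000000000011001100110011
  (e & (a & d)) = 00000000000000000001000100010001
  ((e & (a & d)) & b) = 00000000000000000000000000010001
  ~d = 11001100110011001100110011001100
  ~c = 11110000111100001111000011110000
  (~d & ~c) = 11000000110000001100000011000000
  (((e & (a & d)) & b) | (~d & ~c)) = 11000000110000001100000011010001
  (b & (((e & (a & d)) & b) | (~d & ~c))) = 00000000110000000000000011010001
  ~b = 11111111000000001111111100000000
  ((b & (((e & (a & d)) & b) | (~d & ~c))) | ~b) = 11111111110000001111111111010001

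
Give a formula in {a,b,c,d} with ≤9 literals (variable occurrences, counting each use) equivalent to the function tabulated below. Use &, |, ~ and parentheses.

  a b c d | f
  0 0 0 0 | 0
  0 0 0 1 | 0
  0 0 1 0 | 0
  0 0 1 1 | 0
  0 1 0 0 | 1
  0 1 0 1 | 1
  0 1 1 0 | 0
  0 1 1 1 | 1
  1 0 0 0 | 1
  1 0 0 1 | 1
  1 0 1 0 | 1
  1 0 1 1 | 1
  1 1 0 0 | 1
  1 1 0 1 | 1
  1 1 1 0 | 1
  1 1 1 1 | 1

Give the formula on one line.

  ~b = 1111000011110000
  (c | ~b) = 1111001111110011
  (a & (c | ~b)) = 0000000011110011
  (b | (a & (c | ~b))) = 0000111111111111
  ~c = 1100110011001100
  (d | ~c) = 1101110111011101
  ((d | ~c) | a) = 1101110111111111
  ((b | (a & (c | ~b))) & ((d | ~c) | a)) = 0000110111111111

((b | (a & (c | ~b))) & ((d | ~c) | a))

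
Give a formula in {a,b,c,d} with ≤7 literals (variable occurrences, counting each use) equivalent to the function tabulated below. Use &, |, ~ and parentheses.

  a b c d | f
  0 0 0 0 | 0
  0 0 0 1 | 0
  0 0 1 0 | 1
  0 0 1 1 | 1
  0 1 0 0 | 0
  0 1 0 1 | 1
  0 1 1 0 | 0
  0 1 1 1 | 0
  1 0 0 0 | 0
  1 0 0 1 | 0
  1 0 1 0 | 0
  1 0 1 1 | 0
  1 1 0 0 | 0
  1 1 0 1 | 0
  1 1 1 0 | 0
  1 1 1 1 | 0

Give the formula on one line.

((((~a & b) & d) & ~c) | ((c & ~a) & ~b))

  ~a = 1111111100000000
  (~a & b) = 0000111100000000
  ((~a & b) & d) = 0000010100000000
  ~c = 1100110011001100
  (((~a & b) & d) & ~c) = 0000010000000000
  (c & ~a) = 0011001100000000
  ~b = 1111000011110000
  ((c & ~a) & ~b) = 0011000000000000
  ((((~a & b) & d) & ~c) | ((c & ~a) & ~b)) = 0011010000000000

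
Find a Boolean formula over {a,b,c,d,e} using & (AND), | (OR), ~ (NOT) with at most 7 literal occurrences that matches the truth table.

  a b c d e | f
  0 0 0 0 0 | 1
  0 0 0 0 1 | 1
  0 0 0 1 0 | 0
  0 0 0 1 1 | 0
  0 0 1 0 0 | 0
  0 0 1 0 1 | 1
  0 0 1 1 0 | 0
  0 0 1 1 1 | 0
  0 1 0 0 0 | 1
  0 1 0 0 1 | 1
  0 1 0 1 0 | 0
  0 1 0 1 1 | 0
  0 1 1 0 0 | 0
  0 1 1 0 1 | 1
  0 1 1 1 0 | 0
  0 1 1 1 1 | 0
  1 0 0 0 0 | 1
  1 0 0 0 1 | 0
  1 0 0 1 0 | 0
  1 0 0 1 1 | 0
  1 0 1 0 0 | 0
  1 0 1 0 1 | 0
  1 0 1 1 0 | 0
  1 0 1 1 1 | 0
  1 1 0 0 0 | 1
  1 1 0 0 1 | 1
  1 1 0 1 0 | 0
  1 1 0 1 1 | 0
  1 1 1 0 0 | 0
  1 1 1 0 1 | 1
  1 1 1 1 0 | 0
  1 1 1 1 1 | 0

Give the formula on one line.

  ~c = 11110000111100001111000011110000
  (~c | e) = 11110101111101011111010111110101
  ~d = 11001100110011001100110011001100
  ((~c | e) & ~d) = 11000100110001001100010011000100
  ~a = 11111111111111110000000000000000
  ~e = 10101010101010101010101010101010
  (~a | ~e) = 11111111111111111010101010101010
  (b | (~a | ~e)) = 11111111111111111010101011111111
  (((~c | e) & ~d) & (b | (~a | ~e))) = 11000100110001001000000011000100

(((~c | e) & ~d) & (b | (~a | ~e)))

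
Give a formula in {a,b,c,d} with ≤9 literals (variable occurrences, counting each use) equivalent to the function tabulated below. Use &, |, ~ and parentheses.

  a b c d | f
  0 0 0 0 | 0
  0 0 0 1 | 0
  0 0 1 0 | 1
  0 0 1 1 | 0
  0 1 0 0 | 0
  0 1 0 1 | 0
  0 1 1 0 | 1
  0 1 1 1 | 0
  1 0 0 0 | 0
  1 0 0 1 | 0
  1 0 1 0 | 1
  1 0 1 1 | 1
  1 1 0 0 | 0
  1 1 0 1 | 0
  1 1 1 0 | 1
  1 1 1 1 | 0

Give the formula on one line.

((a & (((c & (d | b)) & d) & ~b)) | (c & ~d))

  (d | b) = 0101111101011111
  (c & (d | b)) = 0001001100010011
  ((c & (d | b)) & d) = 0001000100010001
  ~b = 1111000011110000
  (((c & (d | b)) & d) & ~b) = 0001000000010000
  (a & (((c & (d | b)) & d) & ~b)) = 0000000000010000
  ~d = 1010101010101010
  (c & ~d) = 0010001000100010
  ((a & (((c & (d | b)) & d) & ~b)) | (c & ~d)) = 0010001000110010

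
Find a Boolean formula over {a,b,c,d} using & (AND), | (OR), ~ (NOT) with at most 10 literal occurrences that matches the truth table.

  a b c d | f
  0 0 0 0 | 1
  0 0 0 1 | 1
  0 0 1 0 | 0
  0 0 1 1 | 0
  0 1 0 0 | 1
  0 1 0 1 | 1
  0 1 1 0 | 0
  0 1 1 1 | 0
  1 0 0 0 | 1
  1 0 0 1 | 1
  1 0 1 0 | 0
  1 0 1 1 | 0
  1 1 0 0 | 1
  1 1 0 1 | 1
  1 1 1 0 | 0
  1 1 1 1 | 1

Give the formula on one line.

(((~b | ((a & (d & b)) | (~c & b))) & (b & d)) | ~c)

  ~b = 1111000011110000
  (d & b) = 0000010100000101
  (a & (d & b)) = 0000000000000101
  ~c = 1100110011001100
  (~c & b) = 0000110000001100
  ((a & (d & b)) | (~c & b)) = 0000110000001101
  (~b | ((a & (d & b)) | (~c & b))) = 1111110011111101
  (b & d) = 0000010100000101
  ((~b | ((a & (d & b)) | (~c & b))) & (b & d)) = 0000010000000101
  (((~b | ((a & (d & b)) | (~c & b))) & (b & d)) | ~c) = 1100110011001101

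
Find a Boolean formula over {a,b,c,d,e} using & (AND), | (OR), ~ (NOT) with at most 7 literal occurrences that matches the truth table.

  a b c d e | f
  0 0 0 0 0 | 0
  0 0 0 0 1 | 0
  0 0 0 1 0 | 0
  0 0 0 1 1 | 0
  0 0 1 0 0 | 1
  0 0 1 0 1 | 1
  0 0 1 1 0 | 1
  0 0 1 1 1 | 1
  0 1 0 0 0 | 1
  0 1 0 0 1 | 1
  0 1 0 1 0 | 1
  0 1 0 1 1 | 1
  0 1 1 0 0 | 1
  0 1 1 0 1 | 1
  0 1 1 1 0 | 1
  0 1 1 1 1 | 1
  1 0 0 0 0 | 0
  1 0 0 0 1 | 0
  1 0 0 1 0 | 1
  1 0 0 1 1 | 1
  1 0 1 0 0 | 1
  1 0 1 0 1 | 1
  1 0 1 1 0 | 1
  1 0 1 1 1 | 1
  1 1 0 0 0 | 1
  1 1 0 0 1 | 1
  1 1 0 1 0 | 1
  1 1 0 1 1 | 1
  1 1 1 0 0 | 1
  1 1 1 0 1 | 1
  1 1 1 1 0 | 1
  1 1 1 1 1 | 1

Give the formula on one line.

(b | (c | (a & (~a | d))))

  ~a = 11111111111111110000000000000000
  (~a | d) = 11111111111111110011001100110011
  (a & (~a | d)) = 00000000000000000011001100110011
  (c | (a & (~a | d))) = 00001111000011110011111100111111
  (b | (c | (a & (~a | d)))) = 00001111111111110011111111111111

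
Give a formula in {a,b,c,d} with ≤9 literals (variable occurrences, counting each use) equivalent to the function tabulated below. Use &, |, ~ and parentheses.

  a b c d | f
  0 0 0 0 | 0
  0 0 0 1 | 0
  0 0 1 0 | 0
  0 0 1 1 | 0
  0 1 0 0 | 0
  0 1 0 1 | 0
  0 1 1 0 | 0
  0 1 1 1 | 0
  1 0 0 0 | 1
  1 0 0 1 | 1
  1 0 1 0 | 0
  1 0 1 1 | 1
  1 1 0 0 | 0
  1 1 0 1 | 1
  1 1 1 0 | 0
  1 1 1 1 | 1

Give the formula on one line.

(((d & a) | (~b & (a | c))) & (~c | (a & d)))

  (d & a) = 0000000001010101
  ~b = 1111000011110000
  (a | c) = 0011001111111111
  (~b & (a | c)) = 0011000011110000
  ((d & a) | (~b & (a | c))) = 0011000011110101
  ~c = 1100110011001100
  (a & d) = 0000000001010101
  (~c | (a & d)) = 1100110011011101
  (((d & a) | (~b & (a | c))) & (~c | (a & d))) = 0000000011010101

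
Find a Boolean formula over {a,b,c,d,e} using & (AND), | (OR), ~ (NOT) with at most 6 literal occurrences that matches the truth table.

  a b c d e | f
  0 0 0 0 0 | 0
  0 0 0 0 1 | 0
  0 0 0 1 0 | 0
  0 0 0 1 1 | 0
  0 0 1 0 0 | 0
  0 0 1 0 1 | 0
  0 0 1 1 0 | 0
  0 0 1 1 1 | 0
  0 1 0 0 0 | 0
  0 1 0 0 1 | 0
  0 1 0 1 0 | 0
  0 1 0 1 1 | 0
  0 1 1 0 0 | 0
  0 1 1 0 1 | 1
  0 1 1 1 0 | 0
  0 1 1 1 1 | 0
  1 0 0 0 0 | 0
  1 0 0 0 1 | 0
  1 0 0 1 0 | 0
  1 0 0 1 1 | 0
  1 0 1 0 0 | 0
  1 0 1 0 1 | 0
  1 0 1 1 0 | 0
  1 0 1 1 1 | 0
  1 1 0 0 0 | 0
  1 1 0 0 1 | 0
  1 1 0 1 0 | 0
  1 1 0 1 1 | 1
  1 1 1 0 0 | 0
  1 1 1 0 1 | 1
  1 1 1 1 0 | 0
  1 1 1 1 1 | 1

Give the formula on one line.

  (d | c) = 00111111001111110011111100111111
  (b & (d | c)) = 00000000001111110000000000111111
  ~d = 11001100110011001100110011001100
  (~d | a) = 11001100110011001111111111111111
  ((b & (d | c)) & (~d | a)) = 00000000000011000000000000111111
  (((b & (d | c)) & (~d | a)) & e) = 00000000000001000000000000010101

(((b & (d | c)) & (~d | a)) & e)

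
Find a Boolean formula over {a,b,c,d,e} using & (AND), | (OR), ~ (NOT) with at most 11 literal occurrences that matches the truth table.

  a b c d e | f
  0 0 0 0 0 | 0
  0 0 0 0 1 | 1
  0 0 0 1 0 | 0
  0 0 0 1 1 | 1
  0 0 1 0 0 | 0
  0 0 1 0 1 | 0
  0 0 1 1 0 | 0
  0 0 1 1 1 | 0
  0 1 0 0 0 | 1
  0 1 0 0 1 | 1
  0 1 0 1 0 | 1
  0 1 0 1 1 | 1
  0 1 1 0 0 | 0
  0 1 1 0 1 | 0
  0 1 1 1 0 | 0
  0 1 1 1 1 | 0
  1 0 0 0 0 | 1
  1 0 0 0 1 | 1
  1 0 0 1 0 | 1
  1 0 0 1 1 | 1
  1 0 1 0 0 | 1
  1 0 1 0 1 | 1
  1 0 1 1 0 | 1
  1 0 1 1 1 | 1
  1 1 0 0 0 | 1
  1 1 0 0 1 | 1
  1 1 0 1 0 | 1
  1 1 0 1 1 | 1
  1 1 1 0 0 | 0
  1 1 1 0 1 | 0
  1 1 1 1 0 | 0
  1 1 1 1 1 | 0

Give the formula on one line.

((e | (b | a)) & ((a & ((e & ~a) | ~b)) | ~c))

  (b | a) = 00000000111111111111111111111111
  (e | (b | a)) = 01010101111111111111111111111111
  ~a = 11111111111111110000000000000000
  (e & ~a) = 01010101010101010000000000000000
  ~b = 11111111000000001111111100000000
  ((e & ~a) | ~b) = 11111111010101011111111100000000
  (a & ((e & ~a) | ~b)) = 00000000000000001111111100000000
  ~c = 11110000111100001111000011110000
  ((a & ((e & ~a) | ~b)) | ~c) = 11110000111100001111111111110000
  ((e | (b | a)) & ((a & ((e & ~a) | ~b)) | ~c)) = 01010000111100001111111111110000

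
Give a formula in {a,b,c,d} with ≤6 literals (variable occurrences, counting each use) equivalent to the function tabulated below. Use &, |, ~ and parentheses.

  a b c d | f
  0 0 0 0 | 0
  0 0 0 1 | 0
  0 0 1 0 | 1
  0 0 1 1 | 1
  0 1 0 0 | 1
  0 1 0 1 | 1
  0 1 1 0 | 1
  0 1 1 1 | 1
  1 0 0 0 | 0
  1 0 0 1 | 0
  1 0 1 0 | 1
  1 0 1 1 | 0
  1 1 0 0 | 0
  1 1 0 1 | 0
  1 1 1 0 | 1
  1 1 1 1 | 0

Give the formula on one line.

  ~a = 1111111100000000
  (b & ~a) = 0000111100000000
  ((b & ~a) | c) = 0011111100110011
  ~d = 1010101010101010
  (~d | ~a) = 1111111110101010
  (((b & ~a) | c) & (~d | ~a)) = 0011111100100010

(((b & ~a) | c) & (~d | ~a))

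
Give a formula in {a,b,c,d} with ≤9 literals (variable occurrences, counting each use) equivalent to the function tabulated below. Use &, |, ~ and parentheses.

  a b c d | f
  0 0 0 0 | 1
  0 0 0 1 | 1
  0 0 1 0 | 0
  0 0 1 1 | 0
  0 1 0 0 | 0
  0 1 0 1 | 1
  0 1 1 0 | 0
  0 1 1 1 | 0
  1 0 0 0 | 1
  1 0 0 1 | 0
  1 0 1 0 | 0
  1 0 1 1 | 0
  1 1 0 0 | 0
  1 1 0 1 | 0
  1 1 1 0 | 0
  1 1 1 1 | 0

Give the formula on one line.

  ~d = 1010101010101010
  ~c = 1100110011001100
  (~d & ~c) = 1000100010001000
  ~b = 1111000011110000
  ((~d & ~c) & ~b) = 1000000010000000
  (d | c) = 0111011101110111
  ~a = 1111111100000000
  (~a | ~d) = 1111111110101010
  (~c & (~a | ~d)) = 1100110010001000
  ((d | c) & (~c & (~a | ~d))) = 0100010000000000
  (((~d & ~c) & ~b) | ((d | c) & (~c & (~a | ~d)))) = 1100010010000000

(((~d & ~c) & ~b) | ((d | c) & (~c & (~a | ~d))))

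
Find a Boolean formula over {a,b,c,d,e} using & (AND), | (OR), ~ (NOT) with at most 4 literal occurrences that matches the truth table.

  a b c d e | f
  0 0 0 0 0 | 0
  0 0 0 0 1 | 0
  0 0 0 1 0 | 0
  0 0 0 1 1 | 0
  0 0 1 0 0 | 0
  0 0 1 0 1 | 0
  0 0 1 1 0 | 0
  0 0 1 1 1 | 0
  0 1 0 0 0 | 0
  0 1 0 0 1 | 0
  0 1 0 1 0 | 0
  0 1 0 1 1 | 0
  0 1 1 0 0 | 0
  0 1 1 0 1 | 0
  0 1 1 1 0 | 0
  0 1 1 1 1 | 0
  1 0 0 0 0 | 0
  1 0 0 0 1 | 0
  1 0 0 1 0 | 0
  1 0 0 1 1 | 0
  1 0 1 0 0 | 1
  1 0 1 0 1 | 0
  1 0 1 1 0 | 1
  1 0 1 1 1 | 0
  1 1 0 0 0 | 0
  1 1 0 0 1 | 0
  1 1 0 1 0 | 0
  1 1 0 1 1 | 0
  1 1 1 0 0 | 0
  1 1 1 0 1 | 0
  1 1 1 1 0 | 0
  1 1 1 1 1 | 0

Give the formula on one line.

  ~e = 10101010101010101010101010101010
  (c & ~e) = 00001010000010100000101000001010
  ~b = 11111111000000001111111100000000
  (~b & a) = 00000000000000001111111100000000
  ((c & ~e) & (~b & a)) = 00000000000000000000101000000000

((c & ~e) & (~b & a))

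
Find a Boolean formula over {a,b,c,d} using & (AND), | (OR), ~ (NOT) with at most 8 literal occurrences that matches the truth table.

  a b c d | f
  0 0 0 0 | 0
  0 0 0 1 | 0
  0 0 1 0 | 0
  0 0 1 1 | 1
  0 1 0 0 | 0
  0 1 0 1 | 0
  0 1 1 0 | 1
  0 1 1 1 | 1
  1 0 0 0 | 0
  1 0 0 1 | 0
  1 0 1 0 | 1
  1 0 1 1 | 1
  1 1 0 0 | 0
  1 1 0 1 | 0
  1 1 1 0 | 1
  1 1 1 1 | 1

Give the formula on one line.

(((d | b) | (((~b | a) & (a | b)) | b)) & c)

  (d | b) = 0101111101011111
  ~b = 1111000011110000
  (~b | a) = 1111000011111111
  (a | b) = 0000111111111111
  ((~b | a) & (a | b)) = 0000000011111111
  (((~b | a) & (a | b)) | b) = 0000111111111111
  ((d | b) | (((~b | a) & (a | b)) | b)) = 0101111111111111
  (((d | b) | (((~b | a) & (a | b)) | b)) & c) = 0001001100110011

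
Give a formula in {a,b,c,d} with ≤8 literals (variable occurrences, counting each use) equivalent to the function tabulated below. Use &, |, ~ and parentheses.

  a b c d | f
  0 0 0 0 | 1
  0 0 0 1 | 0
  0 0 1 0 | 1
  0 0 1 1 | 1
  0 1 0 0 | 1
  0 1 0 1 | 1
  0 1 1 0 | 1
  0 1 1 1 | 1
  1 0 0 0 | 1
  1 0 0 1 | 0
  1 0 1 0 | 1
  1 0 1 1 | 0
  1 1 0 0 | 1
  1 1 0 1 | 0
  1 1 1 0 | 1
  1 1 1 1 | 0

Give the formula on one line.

  ~a = 1111111100000000
  (~a & c) = 0011001100000000
  ~d = 1010101010101010
  ((~a & c) | ~d) = 1011101110101010
  ~c = 1100110011001100
  ~b = 1111000011110000
  (~c | ~b) = 1111110011111100
  ((~c | ~b) & b) = 0000110000001100
  (((~c | ~b) & b) & ~a) = 0000110000000000
  (((~a & c) | ~d) | (((~c | ~b) & b) & ~a)) = 1011111110101010

(((~a & c) | ~d) | (((~c | ~b) & b) & ~a))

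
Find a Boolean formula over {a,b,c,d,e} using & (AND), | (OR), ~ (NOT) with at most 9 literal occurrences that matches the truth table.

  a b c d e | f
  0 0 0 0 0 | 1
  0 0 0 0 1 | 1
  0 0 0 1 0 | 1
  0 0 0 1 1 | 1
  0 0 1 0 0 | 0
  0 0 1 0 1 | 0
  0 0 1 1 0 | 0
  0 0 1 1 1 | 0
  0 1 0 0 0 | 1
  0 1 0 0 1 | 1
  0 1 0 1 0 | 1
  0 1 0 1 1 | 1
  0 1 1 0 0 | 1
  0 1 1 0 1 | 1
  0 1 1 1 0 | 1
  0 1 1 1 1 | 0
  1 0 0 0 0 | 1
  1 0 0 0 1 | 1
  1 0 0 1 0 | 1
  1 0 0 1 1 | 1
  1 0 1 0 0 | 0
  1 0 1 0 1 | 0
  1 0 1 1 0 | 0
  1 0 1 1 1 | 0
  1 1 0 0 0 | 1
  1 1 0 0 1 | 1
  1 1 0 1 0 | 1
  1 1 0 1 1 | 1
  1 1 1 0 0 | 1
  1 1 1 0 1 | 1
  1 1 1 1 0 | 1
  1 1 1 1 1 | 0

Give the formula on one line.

((b | ~c) & ((~d | ~e) | (d & (~b | (~e | ~c)))))

  ~c = 11110000111100001111000011110000
  (b | ~c) = 11110000111111111111000011111111
  ~d = 11001100110011001100110011001100
  ~e = 10101010101010101010101010101010
  (~d | ~e) = 11101110111011101110111011101110
  ~b = 11111111000000001111111100000000
  (~e | ~c) = 11111010111110101111101011111010
  (~b | (~e | ~c)) = 11111111111110101111111111111010
  (d & (~b | (~e | ~c))) = 00110011001100100011001100110010
  ((~d | ~e) | (d & (~b | (~e | ~c)))) = 11111111111111101111111111111110
  ((b | ~c) & ((~d | ~e) | (d & (~b | (~e | ~c))))) = 11110000111111101111000011111110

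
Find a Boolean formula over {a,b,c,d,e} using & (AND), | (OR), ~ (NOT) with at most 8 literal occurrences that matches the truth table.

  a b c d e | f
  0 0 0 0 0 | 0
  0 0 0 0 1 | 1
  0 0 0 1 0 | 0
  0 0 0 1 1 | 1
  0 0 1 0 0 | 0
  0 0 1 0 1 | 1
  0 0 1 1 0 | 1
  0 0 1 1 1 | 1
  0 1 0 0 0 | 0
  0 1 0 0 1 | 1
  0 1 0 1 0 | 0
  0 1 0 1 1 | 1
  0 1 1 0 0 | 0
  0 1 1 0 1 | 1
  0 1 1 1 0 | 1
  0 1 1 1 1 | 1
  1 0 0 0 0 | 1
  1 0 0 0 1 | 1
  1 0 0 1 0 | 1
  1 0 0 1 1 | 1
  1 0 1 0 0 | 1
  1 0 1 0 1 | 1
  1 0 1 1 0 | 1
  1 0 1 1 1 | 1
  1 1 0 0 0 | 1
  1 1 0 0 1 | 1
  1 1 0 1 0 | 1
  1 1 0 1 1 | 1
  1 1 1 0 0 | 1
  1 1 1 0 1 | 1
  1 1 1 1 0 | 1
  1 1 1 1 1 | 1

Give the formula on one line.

((c & (~c | d)) | (a | e))

  ~c = 11110000111100001111000011110000
  (~c | d) = 11110011111100111111001111110011
  (c & (~c | d)) = 00000011000000110000001100000011
  (a | e) = 01010101010101011111111111111111
  ((c & (~c | d)) | (a | e)) = 01010111010101111111111111111111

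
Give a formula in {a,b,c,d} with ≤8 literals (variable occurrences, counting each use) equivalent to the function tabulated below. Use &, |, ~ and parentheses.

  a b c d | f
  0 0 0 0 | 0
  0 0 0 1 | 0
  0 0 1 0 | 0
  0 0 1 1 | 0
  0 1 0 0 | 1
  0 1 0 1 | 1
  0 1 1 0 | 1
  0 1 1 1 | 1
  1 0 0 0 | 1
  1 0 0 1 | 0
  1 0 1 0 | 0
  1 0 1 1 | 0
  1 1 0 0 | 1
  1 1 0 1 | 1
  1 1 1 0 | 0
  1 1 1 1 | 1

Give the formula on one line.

(((d | ~c) | ~a) & ((~d & a) | b))

  ~c = 1100110011001100
  (d | ~c) = 1101110111011101
  ~a = 1111111100000000
  ((d | ~c) | ~a) = 1111111111011101
  ~d = 1010101010101010
  (~d & a) = 0000000010101010
  ((~d & a) | b) = 0000111110101111
  (((d | ~c) | ~a) & ((~d & a) | b)) = 0000111110001101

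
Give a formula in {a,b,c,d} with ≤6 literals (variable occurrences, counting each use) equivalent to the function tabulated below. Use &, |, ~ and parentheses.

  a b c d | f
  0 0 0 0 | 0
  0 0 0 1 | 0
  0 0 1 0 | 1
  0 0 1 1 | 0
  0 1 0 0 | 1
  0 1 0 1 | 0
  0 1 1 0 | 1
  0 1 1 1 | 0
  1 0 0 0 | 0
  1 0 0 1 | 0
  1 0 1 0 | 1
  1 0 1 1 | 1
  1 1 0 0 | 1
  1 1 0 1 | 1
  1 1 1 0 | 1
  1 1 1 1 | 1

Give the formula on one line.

((c | b) & (~d | a))

  (c | b) = 0011111100111111
  ~d = 1010101010101010
  (~d | a) = 1010101011111111
  ((c | b) & (~d | a)) = 0010101000111111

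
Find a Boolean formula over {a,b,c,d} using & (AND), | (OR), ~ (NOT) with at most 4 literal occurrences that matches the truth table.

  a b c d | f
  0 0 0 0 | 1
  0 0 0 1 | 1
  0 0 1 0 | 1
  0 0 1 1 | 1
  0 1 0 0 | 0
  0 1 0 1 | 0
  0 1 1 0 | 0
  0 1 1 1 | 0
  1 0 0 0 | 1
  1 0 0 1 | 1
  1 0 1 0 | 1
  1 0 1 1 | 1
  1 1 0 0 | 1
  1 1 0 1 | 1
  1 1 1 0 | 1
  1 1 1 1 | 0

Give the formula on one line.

(~b | ((~c | ~d) & a))

  ~b = 1111000011110000
  ~c = 1100110011001100
  ~d = 1010101010101010
  (~c | ~d) = 1110111011101110
  ((~c | ~d) & a) = 0000000011101110
  (~b | ((~c | ~d) & a)) = 1111000011111110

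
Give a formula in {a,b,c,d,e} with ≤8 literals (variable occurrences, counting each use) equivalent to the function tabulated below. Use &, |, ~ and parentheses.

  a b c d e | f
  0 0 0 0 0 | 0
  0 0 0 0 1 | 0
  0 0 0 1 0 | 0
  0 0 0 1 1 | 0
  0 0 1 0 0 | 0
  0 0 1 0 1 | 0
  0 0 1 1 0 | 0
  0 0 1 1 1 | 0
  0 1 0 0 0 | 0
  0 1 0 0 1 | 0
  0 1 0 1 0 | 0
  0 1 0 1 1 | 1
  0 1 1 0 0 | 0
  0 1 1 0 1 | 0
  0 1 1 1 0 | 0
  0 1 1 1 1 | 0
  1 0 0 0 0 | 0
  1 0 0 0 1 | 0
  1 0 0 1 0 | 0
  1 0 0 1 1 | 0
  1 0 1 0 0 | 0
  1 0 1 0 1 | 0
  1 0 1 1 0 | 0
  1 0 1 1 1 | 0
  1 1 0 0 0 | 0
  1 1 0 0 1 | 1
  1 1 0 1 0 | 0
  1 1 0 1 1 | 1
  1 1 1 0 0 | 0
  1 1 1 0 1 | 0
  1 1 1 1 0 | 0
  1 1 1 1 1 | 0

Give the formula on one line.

((b & (~c & ((a | ~c) & e))) & (a | (d & ~a)))

  ~c = 11110000111100001111000011110000
  (a | ~c) = 11110000111100001111111111111111
  ((a | ~c) & e) = 01010000010100000101010101010101
  (~c & ((a | ~c) & e)) = 01010000010100000101000001010000
  (b & (~c & ((a | ~c) & e))) = 00000000010100000000000001010000
  ~a = 11111111111111110000000000000000
  (d & ~a) = 00110011001100110000000000000000
  (a | (d & ~a)) = 00110011001100111111111111111111
  ((b & (~c & ((a | ~c) & e))) & (a | (d & ~a))) = 00000000000100000000000001010000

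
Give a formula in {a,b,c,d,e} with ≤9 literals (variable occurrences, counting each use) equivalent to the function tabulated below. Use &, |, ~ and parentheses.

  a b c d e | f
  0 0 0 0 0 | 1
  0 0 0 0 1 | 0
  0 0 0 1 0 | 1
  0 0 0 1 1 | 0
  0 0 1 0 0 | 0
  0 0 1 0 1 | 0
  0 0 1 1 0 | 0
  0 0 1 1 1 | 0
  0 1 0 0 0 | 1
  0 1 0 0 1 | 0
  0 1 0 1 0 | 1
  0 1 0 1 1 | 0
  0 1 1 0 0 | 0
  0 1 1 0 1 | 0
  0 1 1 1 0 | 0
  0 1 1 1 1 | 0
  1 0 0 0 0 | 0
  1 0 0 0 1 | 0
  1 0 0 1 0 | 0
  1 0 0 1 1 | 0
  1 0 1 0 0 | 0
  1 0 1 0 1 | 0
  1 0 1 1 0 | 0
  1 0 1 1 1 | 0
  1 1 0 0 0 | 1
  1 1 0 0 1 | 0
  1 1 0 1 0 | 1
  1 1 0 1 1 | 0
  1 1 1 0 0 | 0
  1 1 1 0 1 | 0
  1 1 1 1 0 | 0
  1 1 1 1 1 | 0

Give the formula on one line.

  ~a = 11111111111111110000000000000000
  (b | c) = 00001111111111110000111111111111
  (~a | (b | c)) = 11111111111111110000111111111111
  ~c = 11110000111100001111000011110000
  ((~a | (b | c)) & ~c) = 11110000111100000000000011110000
  ~d = 11001100110011001100110011001100
  (c & ~d) = 00001100000011000000110000001100
  (b & (c & ~d)) = 00000000000011000000000000001100
  ~e = 10101010101010101010101010101010
  ((b & (c & ~d)) | ~e) = 10101010101011101010101010101110
  (((~a | (b | c)) & ~c) & ((b & (c & ~d)) | ~e)) = 10100000101000000000000010100000

(((~a | (b | c)) & ~c) & ((b & (c & ~d)) | ~e))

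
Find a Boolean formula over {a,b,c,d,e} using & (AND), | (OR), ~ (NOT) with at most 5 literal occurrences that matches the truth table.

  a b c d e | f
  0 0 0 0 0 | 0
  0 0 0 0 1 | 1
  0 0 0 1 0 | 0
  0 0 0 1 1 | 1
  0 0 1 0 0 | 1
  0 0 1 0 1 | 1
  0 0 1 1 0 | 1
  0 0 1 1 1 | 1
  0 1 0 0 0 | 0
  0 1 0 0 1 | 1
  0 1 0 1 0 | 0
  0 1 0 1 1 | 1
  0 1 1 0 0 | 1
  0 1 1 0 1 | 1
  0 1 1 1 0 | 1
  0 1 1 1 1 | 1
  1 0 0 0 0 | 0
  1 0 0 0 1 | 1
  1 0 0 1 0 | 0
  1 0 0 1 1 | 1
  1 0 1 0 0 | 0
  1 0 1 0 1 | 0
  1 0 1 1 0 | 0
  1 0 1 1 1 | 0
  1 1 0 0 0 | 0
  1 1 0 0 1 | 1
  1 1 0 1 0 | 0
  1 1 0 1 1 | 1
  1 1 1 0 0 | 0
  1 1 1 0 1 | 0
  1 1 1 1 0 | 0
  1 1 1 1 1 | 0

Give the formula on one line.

((~c | ~a) & (c | e))

  ~c = 11110000111100001111000011110000
  ~a = 11111111111111110000000000000000
  (~c | ~a) = 11111111111111111111000011110000
  (c | e) = 01011111010111110101111101011111
  ((~c | ~a) & (c | e)) = 01011111010111110101000001010000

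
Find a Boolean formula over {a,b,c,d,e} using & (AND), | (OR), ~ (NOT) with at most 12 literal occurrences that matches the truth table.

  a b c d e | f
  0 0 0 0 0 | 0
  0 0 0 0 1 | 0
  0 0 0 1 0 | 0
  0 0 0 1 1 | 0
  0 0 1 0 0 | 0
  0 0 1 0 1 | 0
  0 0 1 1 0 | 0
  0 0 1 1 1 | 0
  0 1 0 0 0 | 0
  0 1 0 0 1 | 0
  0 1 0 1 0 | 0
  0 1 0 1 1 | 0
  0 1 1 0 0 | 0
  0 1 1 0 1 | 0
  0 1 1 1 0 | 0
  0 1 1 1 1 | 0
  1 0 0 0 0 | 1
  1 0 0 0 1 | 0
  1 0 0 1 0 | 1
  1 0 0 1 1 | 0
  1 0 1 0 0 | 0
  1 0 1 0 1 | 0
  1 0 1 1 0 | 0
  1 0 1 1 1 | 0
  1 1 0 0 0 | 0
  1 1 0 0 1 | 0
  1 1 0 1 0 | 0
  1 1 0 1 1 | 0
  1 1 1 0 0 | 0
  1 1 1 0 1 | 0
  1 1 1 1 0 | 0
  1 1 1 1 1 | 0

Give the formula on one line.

((~e & ((a & ~d) | ~c)) & (a & ((c & e) | (~c & ~b))))

  ~e = 10101010101010101010101010101010
  ~d = 11001100110011001100110011001100
  (a & ~d) = 00000000000000001100110011001100
  ~c = 11110000111100001111000011110000
  ((a & ~d) | ~c) = 11110000111100001111110011111100
  (~e & ((a & ~d) | ~c)) = 10100000101000001010100010101000
  (c & e) = 00000101000001010000010100000101
  ~b = 11111111000000001111111100000000
  (~c & ~b) = 11110000000000001111000000000000
  ((c & e) | (~c & ~b)) = 11110101000001011111010100000101
  (a & ((c & e) | (~c & ~b))) = 00000000000000001111010100000101
  ((~e & ((a & ~d) | ~c)) & (a & ((c & e) | (~c & ~b)))) = 00000000000000001010000000000000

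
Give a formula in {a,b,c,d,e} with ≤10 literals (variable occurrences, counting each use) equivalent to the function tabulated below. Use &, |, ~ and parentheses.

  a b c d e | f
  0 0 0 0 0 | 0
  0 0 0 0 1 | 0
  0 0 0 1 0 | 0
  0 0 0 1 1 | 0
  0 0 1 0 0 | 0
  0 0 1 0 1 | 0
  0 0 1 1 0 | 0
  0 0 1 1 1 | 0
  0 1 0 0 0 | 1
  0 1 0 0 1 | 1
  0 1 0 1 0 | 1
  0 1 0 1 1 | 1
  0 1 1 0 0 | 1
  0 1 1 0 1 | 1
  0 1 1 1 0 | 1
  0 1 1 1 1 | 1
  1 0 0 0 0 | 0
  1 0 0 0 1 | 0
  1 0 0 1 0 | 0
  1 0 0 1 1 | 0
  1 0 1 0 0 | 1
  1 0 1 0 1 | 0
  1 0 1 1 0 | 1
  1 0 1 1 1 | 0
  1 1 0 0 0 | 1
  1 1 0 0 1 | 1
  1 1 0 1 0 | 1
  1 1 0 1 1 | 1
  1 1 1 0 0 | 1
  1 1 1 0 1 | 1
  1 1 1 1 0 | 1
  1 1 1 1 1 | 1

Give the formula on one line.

((~e | b) & ((e & d) | (((~e & c) & a) | b)))

  ~e = 10101010101010101010101010101010
  (~e | b) = 10101010111111111010101011111111
  (e & d) = 00010001000100010001000100010001
  (~e & c) = 00001010000010100000101000001010
  ((~e & c) & a) = 00000000000000000000101000001010
  (((~e & c) & a) | b) = 00000000111111110000101011111111
  ((e & d) | (((~e & c) & a) | b)) = 00010001111111110001101111111111
  ((~e | b) & ((e & d) | (((~e & c) & a) | b))) = 00000000111111110000101011111111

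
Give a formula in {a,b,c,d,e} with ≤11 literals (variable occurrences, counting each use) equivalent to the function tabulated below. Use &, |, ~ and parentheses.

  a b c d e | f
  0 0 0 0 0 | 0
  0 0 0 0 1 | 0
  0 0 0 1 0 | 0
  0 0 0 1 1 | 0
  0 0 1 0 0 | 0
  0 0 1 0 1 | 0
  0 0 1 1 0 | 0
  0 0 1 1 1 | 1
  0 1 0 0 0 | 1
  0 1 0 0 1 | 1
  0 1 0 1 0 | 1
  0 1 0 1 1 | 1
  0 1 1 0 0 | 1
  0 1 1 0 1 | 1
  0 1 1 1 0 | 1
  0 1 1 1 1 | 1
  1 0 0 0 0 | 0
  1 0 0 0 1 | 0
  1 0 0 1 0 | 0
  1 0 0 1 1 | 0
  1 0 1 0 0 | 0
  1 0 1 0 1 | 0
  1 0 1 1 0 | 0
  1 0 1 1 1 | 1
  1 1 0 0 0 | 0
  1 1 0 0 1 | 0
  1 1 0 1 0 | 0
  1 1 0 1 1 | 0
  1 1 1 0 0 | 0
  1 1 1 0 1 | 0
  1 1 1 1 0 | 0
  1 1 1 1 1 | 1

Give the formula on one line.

((c & (d & e)) | (b & ((b | (d & ~b)) & ~a)))

  (d & e) = 00010001000100010001000100010001
  (c & (d & e)) = 00000001000000010000000100000001
  ~b = 11111111000000001111111100000000
  (d & ~b) = 00110011000000000011001100000000
  (b | (d & ~b)) = 00110011111111110011001111111111
  ~a = 11111111111111110000000000000000
  ((b | (d & ~b)) & ~a) = 00110011111111110000000000000000
  (b & ((b | (d & ~b)) & ~a)) = 00000000111111110000000000000000
  ((c & (d & e)) | (b & ((b | (d & ~b)) & ~a))) = 00000001111111110000000100000001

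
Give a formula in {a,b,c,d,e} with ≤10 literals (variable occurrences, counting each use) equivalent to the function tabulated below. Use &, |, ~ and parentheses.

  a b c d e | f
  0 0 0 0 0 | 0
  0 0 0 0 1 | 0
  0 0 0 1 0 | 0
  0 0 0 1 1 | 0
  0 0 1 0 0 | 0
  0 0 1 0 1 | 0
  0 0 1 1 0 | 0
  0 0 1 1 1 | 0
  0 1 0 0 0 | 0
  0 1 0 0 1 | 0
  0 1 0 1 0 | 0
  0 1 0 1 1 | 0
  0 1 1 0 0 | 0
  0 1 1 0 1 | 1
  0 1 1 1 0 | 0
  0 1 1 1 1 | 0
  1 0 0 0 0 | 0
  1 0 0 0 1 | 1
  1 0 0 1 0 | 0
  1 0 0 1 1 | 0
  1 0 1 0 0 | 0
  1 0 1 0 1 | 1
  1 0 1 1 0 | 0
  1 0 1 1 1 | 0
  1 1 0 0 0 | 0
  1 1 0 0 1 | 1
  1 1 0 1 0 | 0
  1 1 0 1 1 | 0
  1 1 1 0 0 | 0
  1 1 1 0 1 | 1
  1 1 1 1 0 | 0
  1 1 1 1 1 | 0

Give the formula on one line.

  ~d = 11001100110011001100110011001100
  (a | c) = 00001111000011111111111111111111
  (b | a) = 00000000111111111111111111111111
  ~e = 10101010101010101010101010101010
  ((b | a) | ~e) = 10101010111111111111111111111111
  (e & ((b | a) | ~e)) = 00000000010101010101010101010101
  ((a | c) & (e & ((b | a) | ~e))) = 00000000000001010101010101010101
  (~d & ((a | c) & (e & ((b | a) | ~e)))) = 00000000000001000100010001000100

(~d & ((a | c) & (e & ((b | a) | ~e))))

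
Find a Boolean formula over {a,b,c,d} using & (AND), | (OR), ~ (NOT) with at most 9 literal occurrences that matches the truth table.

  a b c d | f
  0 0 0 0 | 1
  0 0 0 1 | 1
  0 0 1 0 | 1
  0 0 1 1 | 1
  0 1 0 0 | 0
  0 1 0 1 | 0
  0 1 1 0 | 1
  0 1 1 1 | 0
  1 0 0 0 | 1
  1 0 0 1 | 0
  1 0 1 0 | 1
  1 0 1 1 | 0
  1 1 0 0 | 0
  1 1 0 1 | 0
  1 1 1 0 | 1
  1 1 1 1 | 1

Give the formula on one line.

(((c | ~b) & ((~d | b) | (~a | ~d))) & ((~b | a) | ~d))

  ~b = 1111000011110000
  (c | ~b) = 1111001111110011
  ~d = 1010101010101010
  (~d | b) = 1010111110101111
  ~a = 1111111100000000
  (~a | ~d) = 1111111110101010
  ((~d | b) | (~a | ~d)) = 1111111110101111
  ((c | ~b) & ((~d | b) | (~a | ~d))) = 1111001110100011
  (~b | a) = 1111000011111111
  ((~b | a) | ~d) = 1111101011111111
  (((c | ~b) & ((~d | b) | (~a | ~d))) & ((~b | a) | ~d)) = 1111001010100011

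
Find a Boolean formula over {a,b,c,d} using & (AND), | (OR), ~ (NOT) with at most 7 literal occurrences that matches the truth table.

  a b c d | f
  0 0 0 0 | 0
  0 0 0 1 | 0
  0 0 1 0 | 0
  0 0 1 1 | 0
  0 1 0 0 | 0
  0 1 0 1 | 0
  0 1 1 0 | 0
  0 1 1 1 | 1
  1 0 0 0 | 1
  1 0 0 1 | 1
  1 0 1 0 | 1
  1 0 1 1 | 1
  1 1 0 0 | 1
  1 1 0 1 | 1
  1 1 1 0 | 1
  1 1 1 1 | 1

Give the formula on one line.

(((((~c | b) & d) | (c & a)) & c) | a)

  ~c = 1100110011001100
  (~c | b) = 1100111111001111
  ((~c | b) & d) = 0100010101000101
  (c & a) = 0000000000110011
  (((~c | b) & d) | (c & a)) = 0100010101110111
  ((((~c | b) & d) | (c & a)) & c) = 0000000100110011
  (((((~c | b) & d) | (c & a)) & c) | a) = 0000000111111111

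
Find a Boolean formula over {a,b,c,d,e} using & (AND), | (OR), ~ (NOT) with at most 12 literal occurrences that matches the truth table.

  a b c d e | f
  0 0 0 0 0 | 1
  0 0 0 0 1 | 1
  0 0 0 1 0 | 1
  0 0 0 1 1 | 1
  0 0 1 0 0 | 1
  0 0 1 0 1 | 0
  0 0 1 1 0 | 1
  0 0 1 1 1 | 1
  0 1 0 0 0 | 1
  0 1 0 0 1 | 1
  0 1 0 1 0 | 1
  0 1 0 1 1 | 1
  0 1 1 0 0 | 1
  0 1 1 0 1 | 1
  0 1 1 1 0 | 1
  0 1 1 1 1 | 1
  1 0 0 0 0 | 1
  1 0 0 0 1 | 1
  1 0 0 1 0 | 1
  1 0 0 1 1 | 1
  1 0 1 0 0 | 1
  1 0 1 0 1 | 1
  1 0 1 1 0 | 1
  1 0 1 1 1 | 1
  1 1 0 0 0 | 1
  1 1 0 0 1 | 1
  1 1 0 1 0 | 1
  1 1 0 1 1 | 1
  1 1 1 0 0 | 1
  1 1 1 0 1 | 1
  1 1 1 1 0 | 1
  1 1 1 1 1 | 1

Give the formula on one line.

  (b & c) = 00000000000011110000000000001111
  (b | e) = 01010101111111110101010111111111
  (d & (b | e)) = 00010001001100110001000100110011
  ((b & c) | (d & (b | e))) = 00010001001111110001000100111111
  ~d = 11001100110011001100110011001100
  (a & ~d) = 00000000000000001100110011001100
  ~e = 10101010101010101010101010101010
  ~c = 11110000111100001111000011110000
  (~e | ~c) = 11111010111110101111101011111010
  ((a & ~d) | (~e | ~c)) = 11111010111110101111111011111110
  (((b & c) | (d & (b | e))) | ((a & ~d) | (~e | ~c))) = 11111011111111111111111111111111

(((b & c) | (d & (b | e))) | ((a & ~d) | (~e | ~c)))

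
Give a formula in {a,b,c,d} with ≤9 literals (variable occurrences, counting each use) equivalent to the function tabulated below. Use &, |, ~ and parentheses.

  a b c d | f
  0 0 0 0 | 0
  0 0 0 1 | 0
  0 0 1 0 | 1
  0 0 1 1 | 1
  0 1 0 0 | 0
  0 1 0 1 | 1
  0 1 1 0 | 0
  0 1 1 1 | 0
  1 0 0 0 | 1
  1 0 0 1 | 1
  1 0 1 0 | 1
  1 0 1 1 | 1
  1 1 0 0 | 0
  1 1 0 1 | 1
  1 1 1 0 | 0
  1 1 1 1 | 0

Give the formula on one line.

(((((~c & (d | a)) | ~b) & d) | ~b) & ((a | c) | b))

  ~c = 1100110011001100
  (d | a) = 0101010111111111
  (~c & (d | a)) = 0100010011001100
  ~b = 1111000011110000
  ((~c & (d | a)) | ~b) = 1111010011111100
  (((~c & (d | a)) | ~b) & d) = 0101010001010100
  ((((~c & (d | a)) | ~b) & d) | ~b) = 1111010011110100
  (a | c) = 0011001111111111
  ((a | c) | b) = 0011111111111111
  (((((~c & (d | a)) | ~b) & d) | ~b) & ((a | c) | b)) = 0011010011110100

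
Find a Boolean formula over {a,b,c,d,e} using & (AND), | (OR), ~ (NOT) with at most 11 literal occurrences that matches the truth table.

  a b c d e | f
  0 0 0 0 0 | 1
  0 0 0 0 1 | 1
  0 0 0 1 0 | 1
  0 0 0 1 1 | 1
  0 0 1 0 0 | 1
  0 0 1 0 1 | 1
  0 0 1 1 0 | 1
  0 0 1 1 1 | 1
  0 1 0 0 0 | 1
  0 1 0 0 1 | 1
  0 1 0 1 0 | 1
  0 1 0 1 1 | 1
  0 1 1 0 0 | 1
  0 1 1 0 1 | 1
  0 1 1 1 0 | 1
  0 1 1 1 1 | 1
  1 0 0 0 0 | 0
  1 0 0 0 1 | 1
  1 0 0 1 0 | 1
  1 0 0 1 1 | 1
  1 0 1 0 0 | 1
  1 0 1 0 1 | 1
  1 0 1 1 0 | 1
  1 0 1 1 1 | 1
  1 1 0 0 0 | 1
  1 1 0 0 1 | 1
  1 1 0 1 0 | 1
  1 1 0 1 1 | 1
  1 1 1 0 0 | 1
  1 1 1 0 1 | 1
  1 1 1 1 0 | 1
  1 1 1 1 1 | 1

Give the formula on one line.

  ~a = 11111111111111110000000000000000
  (~a | d) = 11111111111111110011001100110011
  ((~a | d) | c) = 11111111111111110011111100111111
  (c & e) = 00000101000001010000010100000101
  ~d = 11001100110011001100110011001100
  ((c & e) | ~d) = 11001101110011011100110111001101
  (((c & e) | ~d) | a) = 11001101110011011111111111111111
  (e | b) = 01010101111111110101010111111111
  ((((c & e) | ~d) | a) & (e | b)) = 01000101110011010101010111111111
  (((~a | d) | c) | ((((c & e) | ~d) | a) & (e | b))) = 11111111111111110111111111111111

(((~a | d) | c) | ((((c & e) | ~d) | a) & (e | b)))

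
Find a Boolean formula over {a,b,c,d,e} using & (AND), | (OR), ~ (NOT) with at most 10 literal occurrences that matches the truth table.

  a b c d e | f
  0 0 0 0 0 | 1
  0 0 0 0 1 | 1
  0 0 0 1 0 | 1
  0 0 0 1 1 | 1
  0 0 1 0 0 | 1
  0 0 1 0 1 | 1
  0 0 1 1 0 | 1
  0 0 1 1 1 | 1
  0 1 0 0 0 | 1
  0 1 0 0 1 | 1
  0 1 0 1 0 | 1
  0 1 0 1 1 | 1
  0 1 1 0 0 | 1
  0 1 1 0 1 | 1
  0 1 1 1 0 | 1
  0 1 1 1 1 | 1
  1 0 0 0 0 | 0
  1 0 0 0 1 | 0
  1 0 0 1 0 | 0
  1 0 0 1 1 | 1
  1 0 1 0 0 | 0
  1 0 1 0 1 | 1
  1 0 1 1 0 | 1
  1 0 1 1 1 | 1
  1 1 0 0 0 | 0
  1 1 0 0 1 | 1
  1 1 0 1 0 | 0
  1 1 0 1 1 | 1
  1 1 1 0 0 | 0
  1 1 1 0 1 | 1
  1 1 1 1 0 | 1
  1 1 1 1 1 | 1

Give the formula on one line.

  ~a = 11111111111111110000000000000000
  (e | d) = 01110111011101110111011101110111
  (c & (e | d)) = 00000111000001110000011100000111
  (e & d) = 00010001000100010001000100010001
  (a & (e & d)) = 00000000000000000001000100010001
  (b & e) = 00000000010101010000000001010101
  ((a & (e & d)) | (b & e)) = 00000000010101010001000101010101
  ((c & (e | d)) | ((a & (e & d)) | (b & e))) = 00000111010101110001011101010111
  (~a | ((c & (e | d)) | ((a & (e & d)) | (b & e)))) = 11111111111111110001011101010111

(~a | ((c & (e | d)) | ((a & (e & d)) | (b & e))))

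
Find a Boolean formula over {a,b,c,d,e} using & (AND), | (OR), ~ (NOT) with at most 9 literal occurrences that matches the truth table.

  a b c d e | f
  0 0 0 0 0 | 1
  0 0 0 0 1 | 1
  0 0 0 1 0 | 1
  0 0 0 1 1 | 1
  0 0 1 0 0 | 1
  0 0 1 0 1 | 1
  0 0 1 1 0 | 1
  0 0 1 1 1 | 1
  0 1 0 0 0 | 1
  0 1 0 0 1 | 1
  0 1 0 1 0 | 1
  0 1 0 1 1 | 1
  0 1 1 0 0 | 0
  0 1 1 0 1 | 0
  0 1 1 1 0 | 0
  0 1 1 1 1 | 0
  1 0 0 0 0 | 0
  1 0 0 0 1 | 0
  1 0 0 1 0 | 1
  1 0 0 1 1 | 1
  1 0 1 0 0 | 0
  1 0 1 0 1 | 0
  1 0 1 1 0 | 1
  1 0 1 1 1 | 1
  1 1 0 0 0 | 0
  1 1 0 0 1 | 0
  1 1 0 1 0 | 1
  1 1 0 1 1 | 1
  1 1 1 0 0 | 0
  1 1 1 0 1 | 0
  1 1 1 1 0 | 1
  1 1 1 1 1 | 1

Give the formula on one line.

  ~c = 11110000111100001111000011110000
  (e | b) = 01010101111111110101010111111111
  (~c & (e | b)) = 01010000111100000101000011110000
  (d & (~c & (e | b))) = 00010000001100000001000000110000
  ~b = 11111111000000001111111100000000
  ((d & (~c & (e | b))) | ~b) = 11111111001100001111111100110000
  (~c | a) = 11110000111100001111111111111111
  (((d & (~c & (e | b))) | ~b) | (~c | a)) = 11111111111100001111111111111111
  ~a = 11111111111111110000000000000000
  (~a | d) = 11111111111111110011001100110011
  ((((d & (~c & (e | b))) | ~b) | (~c | a)) & (~a | d)) = 11111111111100000011001100110011

((((d & (~c & (e | b))) | ~b) | (~c | a)) & (~a | d))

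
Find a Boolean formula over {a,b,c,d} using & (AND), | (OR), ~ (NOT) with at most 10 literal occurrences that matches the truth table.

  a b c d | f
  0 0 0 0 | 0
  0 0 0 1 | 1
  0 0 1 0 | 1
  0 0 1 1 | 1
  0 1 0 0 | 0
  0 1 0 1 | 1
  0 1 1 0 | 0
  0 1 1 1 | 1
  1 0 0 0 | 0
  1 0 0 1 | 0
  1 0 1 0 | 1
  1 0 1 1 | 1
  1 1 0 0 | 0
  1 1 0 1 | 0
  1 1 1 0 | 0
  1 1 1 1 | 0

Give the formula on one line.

  ~a = 1111111100000000
  ~b = 1111000011110000
  (~a | ~b) = 1111111111110000
  (a & c) = 0000000000110011
  (c & ~b) = 0011000000110000
  ((a & c) | (c & ~b)) = 0011000000110011
  (d & ~a) = 0101010100000000
  (((a & c) | (c & ~b)) | (d & ~a)) = 0111010100110011
  ((~a | ~b) & (((a & c) | (c & ~b)) | (d & ~a))) = 0111010100110000

((~a | ~b) & (((a & c) | (c & ~b)) | (d & ~a)))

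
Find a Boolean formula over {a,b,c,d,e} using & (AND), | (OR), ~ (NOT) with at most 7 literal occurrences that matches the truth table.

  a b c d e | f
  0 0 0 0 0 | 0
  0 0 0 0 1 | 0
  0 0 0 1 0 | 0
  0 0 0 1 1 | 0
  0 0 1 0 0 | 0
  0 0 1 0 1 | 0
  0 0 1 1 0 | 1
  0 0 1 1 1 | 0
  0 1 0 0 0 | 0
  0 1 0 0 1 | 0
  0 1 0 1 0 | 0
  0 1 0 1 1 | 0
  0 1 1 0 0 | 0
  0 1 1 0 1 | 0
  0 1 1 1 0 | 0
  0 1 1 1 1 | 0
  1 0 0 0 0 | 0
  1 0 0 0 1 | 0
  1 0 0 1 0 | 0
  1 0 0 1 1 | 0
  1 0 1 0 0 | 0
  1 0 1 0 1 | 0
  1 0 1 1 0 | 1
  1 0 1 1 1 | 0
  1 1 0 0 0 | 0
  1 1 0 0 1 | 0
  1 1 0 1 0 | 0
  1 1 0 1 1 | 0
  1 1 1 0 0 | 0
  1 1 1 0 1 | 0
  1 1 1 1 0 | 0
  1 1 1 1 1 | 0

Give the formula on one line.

((~e & d) & ((~d & (d | b)) | (c & ~b)))

  ~e = 10101010101010101010101010101010
  (~e & d) = 00100010001000100010001000100010
  ~d = 11001100110011001100110011001100
  (d | b) = 00110011111111110011001111111111
  (~d & (d | b)) = 00000000110011000000000011001100
  ~b = 11111111000000001111111100000000
  (c & ~b) = 00001111000000000000111100000000
  ((~d & (d | b)) | (c & ~b)) = 00001111110011000000111111001100
  ((~e & d) & ((~d & (d | b)) | (c & ~b))) = 00000010000000000000001000000000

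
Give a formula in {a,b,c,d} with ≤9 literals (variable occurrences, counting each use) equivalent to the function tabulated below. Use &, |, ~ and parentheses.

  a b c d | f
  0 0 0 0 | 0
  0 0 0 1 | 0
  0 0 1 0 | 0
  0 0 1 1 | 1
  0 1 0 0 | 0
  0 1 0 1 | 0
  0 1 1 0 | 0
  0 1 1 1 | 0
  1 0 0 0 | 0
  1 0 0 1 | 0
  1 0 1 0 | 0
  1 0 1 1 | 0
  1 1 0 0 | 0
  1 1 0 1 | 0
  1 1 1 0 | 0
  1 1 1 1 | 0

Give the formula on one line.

  ~a = 1111111100000000
  (d & ~a) = 0101010100000000
  ((d & ~a) | a) = 0101010111111111
  (c | a) = 0011001111111111
  ~d = 1010101010101010
  ((c | a) | ~d) = 1011101111111111
  ~b = 1111000011110000
  (~b & ~a) = 1111000000000000
  (((c | a) | ~d) & (~b & ~a)) = 1011000000000000
  (((d & ~a) | a) & (((c | a) | ~d) & (~b & ~a))) = 0001000000000000

(((d & ~a) | a) & (((c | a) | ~d) & (~b & ~a)))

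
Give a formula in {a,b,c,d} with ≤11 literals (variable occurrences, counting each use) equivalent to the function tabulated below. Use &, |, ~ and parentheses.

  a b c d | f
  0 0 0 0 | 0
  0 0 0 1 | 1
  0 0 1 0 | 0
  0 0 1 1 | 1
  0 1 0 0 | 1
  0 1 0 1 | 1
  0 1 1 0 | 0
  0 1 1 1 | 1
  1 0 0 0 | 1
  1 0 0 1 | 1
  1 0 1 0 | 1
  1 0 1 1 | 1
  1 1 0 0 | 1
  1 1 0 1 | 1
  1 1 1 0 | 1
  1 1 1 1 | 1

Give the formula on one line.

  ~d = 1010101010101010
  (~d & a) = 0000000010101010
  (c | b) = 0011111100111111
  (a & d) = 0000000001010101
  ((a & d) | ~d) = 1010101011111111
  ~c = 1100110011001100
  (((a & d) | ~d) & ~c) = 1000100011001100
  ((c | b) & (((a & d) | ~d) & ~c)) = 0000100000001100
  ((~d & a) | ((c | b) & (((a & d) | ~d) & ~c))) = 0000100010101110
  (d | ((~d & a) | ((c | b) & (((a & d) | ~d) & ~c)))) = 0101110111111111

(d | ((~d & a) | ((c | b) & (((a & d) | ~d) & ~c))))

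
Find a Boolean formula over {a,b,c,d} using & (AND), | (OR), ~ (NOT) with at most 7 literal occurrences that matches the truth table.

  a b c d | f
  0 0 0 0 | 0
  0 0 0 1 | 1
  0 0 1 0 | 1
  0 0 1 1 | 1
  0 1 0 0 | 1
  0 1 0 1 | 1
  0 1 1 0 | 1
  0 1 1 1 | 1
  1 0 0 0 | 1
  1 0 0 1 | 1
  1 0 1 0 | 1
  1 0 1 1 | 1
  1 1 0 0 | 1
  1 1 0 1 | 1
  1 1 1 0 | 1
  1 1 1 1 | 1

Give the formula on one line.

((d | c) | (((b | ~d) & a) | (~a & b)))

  (d | c) = 0111011101110111
  ~d = 1010101010101010
  (b | ~d) = 1010111110101111
  ((b | ~d) & a) = 0000000010101111
  ~a = 1111111100000000
  (~a & b) = 0000111100000000
  (((b | ~d) & a) | (~a & b)) = 0000111110101111
  ((d | c) | (((b | ~d) & a) | (~a & b))) = 0111111111111111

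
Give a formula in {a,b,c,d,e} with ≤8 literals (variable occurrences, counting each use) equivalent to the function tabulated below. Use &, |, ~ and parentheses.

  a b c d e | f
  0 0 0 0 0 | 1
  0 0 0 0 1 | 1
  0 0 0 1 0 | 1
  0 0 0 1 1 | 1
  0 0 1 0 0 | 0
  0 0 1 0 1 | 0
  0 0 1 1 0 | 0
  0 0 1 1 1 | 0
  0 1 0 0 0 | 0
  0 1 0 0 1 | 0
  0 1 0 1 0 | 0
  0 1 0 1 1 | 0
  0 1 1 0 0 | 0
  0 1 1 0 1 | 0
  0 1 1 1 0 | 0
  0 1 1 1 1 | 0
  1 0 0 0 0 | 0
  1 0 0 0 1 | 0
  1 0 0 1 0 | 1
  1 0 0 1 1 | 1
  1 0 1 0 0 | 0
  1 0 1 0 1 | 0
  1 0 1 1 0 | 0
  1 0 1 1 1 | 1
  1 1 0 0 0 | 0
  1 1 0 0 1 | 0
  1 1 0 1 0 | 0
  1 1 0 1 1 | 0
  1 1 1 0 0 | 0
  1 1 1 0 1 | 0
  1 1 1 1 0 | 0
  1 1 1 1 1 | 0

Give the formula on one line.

(((a & d) | ~a) & (~b & (~c | (a & e))))

  (a & d) = 00000000000000000011001100110011
  ~a = 11111111111111110000000000000000
  ((a & d) | ~a) = 11111111111111110011001100110011
  ~b = 11111111000000001111111100000000
  ~c = 11110000111100001111000011110000
  (a & e) = 00000000000000000101010101010101
  (~c | (a & e)) = 11110000111100001111010111110101
  (~b & (~c | (a & e))) = 11110000000000001111010100000000
  (((a & d) | ~a) & (~b & (~c | (a & e)))) = 11110000000000000011000100000000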